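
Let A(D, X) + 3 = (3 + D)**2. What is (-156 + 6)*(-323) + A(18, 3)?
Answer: 48888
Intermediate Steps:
A(D, X) = -3 + (3 + D)**2
(-156 + 6)*(-323) + A(18, 3) = (-156 + 6)*(-323) + (-3 + (3 + 18)**2) = -150*(-323) + (-3 + 21**2) = 48450 + (-3 + 441) = 48450 + 438 = 48888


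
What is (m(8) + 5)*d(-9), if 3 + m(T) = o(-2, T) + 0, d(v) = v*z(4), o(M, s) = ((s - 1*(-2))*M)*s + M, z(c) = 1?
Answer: 1440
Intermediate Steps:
o(M, s) = M + M*s*(2 + s) (o(M, s) = ((s + 2)*M)*s + M = ((2 + s)*M)*s + M = (M*(2 + s))*s + M = M*s*(2 + s) + M = M + M*s*(2 + s))
d(v) = v (d(v) = v*1 = v)
m(T) = -5 - 4*T - 2*T**2 (m(T) = -3 + (-2*(1 + T**2 + 2*T) + 0) = -3 + ((-2 - 4*T - 2*T**2) + 0) = -3 + (-2 - 4*T - 2*T**2) = -5 - 4*T - 2*T**2)
(m(8) + 5)*d(-9) = ((-5 - 4*8 - 2*8**2) + 5)*(-9) = ((-5 - 32 - 2*64) + 5)*(-9) = ((-5 - 32 - 128) + 5)*(-9) = (-165 + 5)*(-9) = -160*(-9) = 1440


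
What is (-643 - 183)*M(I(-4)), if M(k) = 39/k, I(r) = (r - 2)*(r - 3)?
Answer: -767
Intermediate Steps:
I(r) = (-3 + r)*(-2 + r) (I(r) = (-2 + r)*(-3 + r) = (-3 + r)*(-2 + r))
(-643 - 183)*M(I(-4)) = (-643 - 183)*(39/(6 + (-4)**2 - 5*(-4))) = -32214/(6 + 16 + 20) = -32214/42 = -826*13/14 = -767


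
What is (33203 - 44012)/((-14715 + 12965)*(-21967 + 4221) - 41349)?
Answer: -10809/31014151 ≈ -0.00034852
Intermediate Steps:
(33203 - 44012)/((-14715 + 12965)*(-21967 + 4221) - 41349) = -10809/(-1750*(-17746) - 41349) = -10809/(31055500 - 41349) = -10809/31014151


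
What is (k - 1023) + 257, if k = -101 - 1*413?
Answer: -1280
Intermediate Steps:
k = -514 (k = -101 - 413 = -514)
(k - 1023) + 257 = (-514 - 1023) + 257 = -1537 + 257 = -1280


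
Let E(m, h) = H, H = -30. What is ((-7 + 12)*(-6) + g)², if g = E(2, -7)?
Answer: 3600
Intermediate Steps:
E(m, h) = -30
g = -30
((-7 + 12)*(-6) + g)² = ((-7 + 12)*(-6) - 30)² = (5*(-6) - 30)² = (-30 - 30)² = (-60)² = 3600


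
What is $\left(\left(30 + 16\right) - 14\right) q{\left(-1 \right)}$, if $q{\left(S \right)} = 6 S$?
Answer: $-192$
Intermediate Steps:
$\left(\left(30 + 16\right) - 14\right) q{\left(-1 \right)} = \left(\left(30 + 16\right) - 14\right) 6 \left(-1\right) = \left(46 - 14\right) \left(-6\right) = 32 \left(-6\right) = -192$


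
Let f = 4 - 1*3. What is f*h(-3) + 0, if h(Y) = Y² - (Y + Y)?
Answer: 15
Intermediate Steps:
h(Y) = Y² - 2*Y
f = 1 (f = 4 - 3 = 1)
f*h(-3) + 0 = 1*(-3*(-2 - 3)) + 0 = 1*(-3*(-5)) + 0 = 1*15 + 0 = 15 + 0 = 15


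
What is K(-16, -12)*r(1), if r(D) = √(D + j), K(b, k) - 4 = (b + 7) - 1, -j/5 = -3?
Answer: -24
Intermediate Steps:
j = 15 (j = -5*(-3) = 15)
K(b, k) = 10 + b (K(b, k) = 4 + ((b + 7) - 1) = 4 + ((7 + b) - 1) = 4 + (6 + b) = 10 + b)
r(D) = √(15 + D) (r(D) = √(D + 15) = √(15 + D))
K(-16, -12)*r(1) = (10 - 16)*√(15 + 1) = -6*√16 = -6*4 = -24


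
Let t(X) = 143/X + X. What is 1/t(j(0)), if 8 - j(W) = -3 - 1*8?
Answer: 19/504 ≈ 0.037698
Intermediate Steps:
j(W) = 19 (j(W) = 8 - (-3 - 1*8) = 8 - (-3 - 8) = 8 - 1*(-11) = 8 + 11 = 19)
t(X) = X + 143/X
1/t(j(0)) = 1/(19 + 143/19) = 1/(504/19) = 19/504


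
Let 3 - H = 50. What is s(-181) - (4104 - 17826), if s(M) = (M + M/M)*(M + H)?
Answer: 54762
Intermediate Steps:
H = -47 (H = 3 - 1*50 = 3 - 50 = -47)
s(M) = (1 + M)*(-47 + M) (s(M) = (M + M/M)*(M - 47) = (M + 1)*(-47 + M) = (1 + M)*(-47 + M))
s(-181) - (4104 - 17826) = (-47 + (-181)² - 46*(-181)) - (4104 - 17826) = (-47 + 32761 + 8326) - 1*(-13722) = 41040 + 13722 = 54762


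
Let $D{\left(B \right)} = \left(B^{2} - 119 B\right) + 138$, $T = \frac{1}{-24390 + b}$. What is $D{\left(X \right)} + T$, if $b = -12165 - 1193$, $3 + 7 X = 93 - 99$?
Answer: $\frac{541306271}{1849652} \approx 292.65$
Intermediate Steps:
$X = - \frac{9}{7}$ ($X = - \frac{3}{7} + \frac{93 - 99}{7} = - \frac{3}{7} + \frac{1}{7} \left(-6\right) = - \frac{3}{7} - \frac{6}{7} = - \frac{9}{7} \approx -1.2857$)
$b = -13358$ ($b = -12165 - 1193 = -13358$)
$T = - \frac{1}{37748}$ ($T = \frac{1}{-24390 - 13358} = \frac{1}{-37748} = - \frac{1}{37748} \approx -2.6491 \cdot 10^{-5}$)
$D{\left(B \right)} = 138 + B^{2} - 119 B$
$D{\left(X \right)} + T = \left(138 + \left(- \frac{9}{7}\right)^{2} - -153\right) - \frac{1}{37748} = \left(138 + \frac{81}{49} + 153\right) - \frac{1}{37748} = \frac{14340}{49} - \frac{1}{37748} = \frac{541306271}{1849652}$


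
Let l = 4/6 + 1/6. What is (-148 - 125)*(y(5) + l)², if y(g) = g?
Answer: -111475/12 ≈ -9289.6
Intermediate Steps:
l = ⅚ (l = 4*(⅙) + 1*(⅙) = ⅔ + ⅙ = ⅚ ≈ 0.83333)
(-148 - 125)*(y(5) + l)² = (-148 - 125)*(5 + ⅚)² = -273*(35/6)² = -273*1225/36 = -111475/12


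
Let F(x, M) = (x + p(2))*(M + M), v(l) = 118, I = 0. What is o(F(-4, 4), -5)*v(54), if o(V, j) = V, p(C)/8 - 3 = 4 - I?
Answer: 49088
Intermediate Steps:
p(C) = 56 (p(C) = 24 + 8*(4 - 1*0) = 24 + 8*(4 + 0) = 24 + 8*4 = 24 + 32 = 56)
F(x, M) = 2*M*(56 + x) (F(x, M) = (x + 56)*(M + M) = (56 + x)*(2*M) = 2*M*(56 + x))
o(F(-4, 4), -5)*v(54) = (2*4*(56 - 4))*118 = (2*4*52)*118 = 416*118 = 49088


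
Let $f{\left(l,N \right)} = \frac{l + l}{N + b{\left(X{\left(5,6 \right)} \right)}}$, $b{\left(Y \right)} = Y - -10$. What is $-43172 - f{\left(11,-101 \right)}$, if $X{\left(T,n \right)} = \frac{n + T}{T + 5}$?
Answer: $- \frac{38811408}{899} \approx -43172.0$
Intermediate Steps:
$X{\left(T,n \right)} = \frac{T + n}{5 + T}$
$b{\left(Y \right)} = 10 + Y$ ($b{\left(Y \right)} = Y + 10 = 10 + Y$)
$f{\left(l,N \right)} = \frac{2 l}{\frac{111}{10} + N}$ ($f{\left(l,N \right)} = \frac{l + l}{N + \left(10 + \frac{5 + 6}{5 + 5}\right)} = \frac{2 l}{N + \left(10 + \frac{1}{10} \cdot 11\right)} = \frac{2 l}{N + \left(10 + \frac{11}{10}\right)} = \frac{2 l}{N + \frac{111}{10}} = \frac{2 l}{\frac{111}{10} + N}$)
$-43172 - f{\left(11,-101 \right)} = -43172 - 20 \cdot 11 \frac{1}{111 + 10 \left(-101\right)} = -43172 - 20 \cdot 11 \frac{1}{111 - 1010} = -43172 - 20 \cdot 11 \frac{1}{-899} = -43172 - 20 \cdot 11 \left(- \frac{1}{899}\right) = -43172 - - \frac{220}{899} = -43172 + \frac{220}{899} = - \frac{38811408}{899}$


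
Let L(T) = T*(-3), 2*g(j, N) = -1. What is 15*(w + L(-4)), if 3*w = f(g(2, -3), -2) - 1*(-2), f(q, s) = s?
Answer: 180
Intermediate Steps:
g(j, N) = -½ (g(j, N) = (½)*(-1) = -½)
L(T) = -3*T
w = 0 (w = (-2 - 1*(-2))/3 = (-2 + 2)/3 = (⅓)*0 = 0)
15*(w + L(-4)) = 15*(0 - 3*(-4)) = 15*(0 + 12) = 15*12 = 180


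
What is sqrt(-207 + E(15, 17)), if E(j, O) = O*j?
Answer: 4*sqrt(3) ≈ 6.9282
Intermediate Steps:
sqrt(-207 + E(15, 17)) = sqrt(-207 + 17*15) = sqrt(-207 + 255) = sqrt(48) = 4*sqrt(3)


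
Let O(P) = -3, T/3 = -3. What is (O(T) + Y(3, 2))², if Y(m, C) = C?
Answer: 1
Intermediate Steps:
T = -9 (T = 3*(-3) = -9)
(O(T) + Y(3, 2))² = (-3 + 2)² = (-1)² = 1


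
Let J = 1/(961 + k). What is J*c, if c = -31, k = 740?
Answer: -31/1701 ≈ -0.018225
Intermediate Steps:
J = 1/1701 (J = 1/(961 + 740) = 1/1701 ≈ 0.00058789)
J*c = (1/1701)*(-31) = -31/1701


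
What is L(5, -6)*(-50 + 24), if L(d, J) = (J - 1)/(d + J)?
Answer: -182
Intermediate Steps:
L(d, J) = (-1 + J)/(J + d)
L(5, -6)*(-50 + 24) = ((-1 - 6)/(-6 + 5))*(-50 + 24) = (-7/(-1))*(-26) = -1*(-7)*(-26) = 7*(-26) = -182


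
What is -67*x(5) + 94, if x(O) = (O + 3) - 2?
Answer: -308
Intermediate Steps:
x(O) = 1 + O (x(O) = (3 + O) - 2 = 1 + O)
-67*x(5) + 94 = -67*(1 + 5) + 94 = -67*6 + 94 = -402 + 94 = -308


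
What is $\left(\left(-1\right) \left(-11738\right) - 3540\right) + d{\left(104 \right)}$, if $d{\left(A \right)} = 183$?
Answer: $8381$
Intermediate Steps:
$\left(\left(-1\right) \left(-11738\right) - 3540\right) + d{\left(104 \right)} = \left(\left(-1\right) \left(-11738\right) - 3540\right) + 183 = \left(11738 - 3540\right) + 183 = 8198 + 183 = 8381$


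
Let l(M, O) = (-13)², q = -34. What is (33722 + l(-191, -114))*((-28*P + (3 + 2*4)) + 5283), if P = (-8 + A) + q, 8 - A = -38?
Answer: 175623162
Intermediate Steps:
l(M, O) = 169
A = 46 (A = 8 - 1*(-38) = 8 + 38 = 46)
P = 4 (P = (-8 + 46) - 34 = 38 - 34 = 4)
(33722 + l(-191, -114))*((-28*P + (3 + 2*4)) + 5283) = (33722 + 169)*((-28*4 + (3 + 2*4)) + 5283) = 33891*((-112 + (3 + 8)) + 5283) = 33891*((-112 + 11) + 5283) = 33891*(-101 + 5283) = 33891*5182 = 175623162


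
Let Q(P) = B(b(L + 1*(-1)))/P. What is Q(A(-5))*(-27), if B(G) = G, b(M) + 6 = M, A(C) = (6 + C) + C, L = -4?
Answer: -297/4 ≈ -74.250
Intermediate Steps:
A(C) = 6 + 2*C
b(M) = -6 + M
Q(P) = -11/P (Q(P) = (-6 + (-4 + 1*(-1)))/P = (-6 + (-4 - 1))/P = (-6 - 5)/P = -11/P)
Q(A(-5))*(-27) = -11/(6 + 2*(-5))*(-27) = -11/(6 - 10)*(-27) = -11/(-4)*(-27) = -11*(-1/4)*(-27) = (11/4)*(-27) = -297/4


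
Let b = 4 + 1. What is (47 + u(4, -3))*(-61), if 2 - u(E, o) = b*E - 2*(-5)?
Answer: -1159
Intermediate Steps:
b = 5
u(E, o) = -8 - 5*E (u(E, o) = 2 - (5*E - 2*(-5)) = 2 - (5*E + 10) = 2 - (10 + 5*E) = 2 + (-10 - 5*E) = -8 - 5*E)
(47 + u(4, -3))*(-61) = (47 + (-8 - 5*4))*(-61) = (47 + (-8 - 20))*(-61) = (47 - 28)*(-61) = 19*(-61) = -1159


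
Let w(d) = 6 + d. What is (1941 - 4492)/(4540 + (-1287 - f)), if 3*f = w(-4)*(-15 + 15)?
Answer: -2551/3253 ≈ -0.78420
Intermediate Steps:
f = 0 (f = ((6 - 4)*(-15 + 15))/3 = (2*0)/3 = (⅓)*0 = 0)
(1941 - 4492)/(4540 + (-1287 - f)) = (1941 - 4492)/(4540 + (-1287 - 1*0)) = -2551/(4540 + (-1287 + 0)) = -2551/(4540 - 1287) = -2551/3253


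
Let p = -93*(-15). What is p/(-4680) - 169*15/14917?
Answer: -726067/1551368 ≈ -0.46802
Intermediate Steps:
p = 1395
p/(-4680) - 169*15/14917 = 1395/(-4680) - 169*15/14917 = 1395*(-1/4680) - 2535*1/14917 = -31/104 - 2535/14917 = -726067/1551368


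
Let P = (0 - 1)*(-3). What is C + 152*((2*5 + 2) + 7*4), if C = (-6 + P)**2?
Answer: 6089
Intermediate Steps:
P = 3 (P = -1*(-3) = 3)
C = 9 (C = (-6 + 3)**2 = (-3)**2 = 9)
C + 152*((2*5 + 2) + 7*4) = 9 + 152*((2*5 + 2) + 7*4) = 9 + 152*((10 + 2) + 28) = 9 + 152*(12 + 28) = 9 + 152*40 = 9 + 6080 = 6089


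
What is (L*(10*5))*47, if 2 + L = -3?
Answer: -11750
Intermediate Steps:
L = -5 (L = -2 - 3 = -5)
(L*(10*5))*47 = -50*5*47 = -5*50*47 = -250*47 = -11750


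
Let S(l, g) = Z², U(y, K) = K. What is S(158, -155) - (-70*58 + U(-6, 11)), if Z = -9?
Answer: 4130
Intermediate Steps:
S(l, g) = 81 (S(l, g) = (-9)² = 81)
S(158, -155) - (-70*58 + U(-6, 11)) = 81 - (-70*58 + 11) = 81 - (-4060 + 11) = 81 - 1*(-4049) = 81 + 4049 = 4130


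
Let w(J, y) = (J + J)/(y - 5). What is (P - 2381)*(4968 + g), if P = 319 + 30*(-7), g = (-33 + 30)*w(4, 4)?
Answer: -11341824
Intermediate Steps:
w(J, y) = 2*J/(-5 + y) (w(J, y) = (2*J)/(-5 + y) = 2*J/(-5 + y))
g = 24 (g = (-33 + 30)*(2*4/(-5 + 4)) = -6*4/(-1) = -6*4*(-1) = -3*(-8) = 24)
P = 109 (P = 319 - 210 = 109)
(P - 2381)*(4968 + g) = (109 - 2381)*(4968 + 24) = -2272*4992 = -11341824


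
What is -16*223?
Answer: -3568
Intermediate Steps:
-16*223 = -1*3568 = -3568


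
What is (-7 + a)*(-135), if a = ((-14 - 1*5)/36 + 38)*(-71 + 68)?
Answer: 64485/4 ≈ 16121.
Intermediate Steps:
a = -1349/12 (a = ((-14 - 5)*(1/36) + 38)*(-3) = (-19*1/36 + 38)*(-3) = (-19/36 + 38)*(-3) = (1349/36)*(-3) = -1349/12 ≈ -112.42)
(-7 + a)*(-135) = (-7 - 1349/12)*(-135) = -1433/12*(-135) = 64485/4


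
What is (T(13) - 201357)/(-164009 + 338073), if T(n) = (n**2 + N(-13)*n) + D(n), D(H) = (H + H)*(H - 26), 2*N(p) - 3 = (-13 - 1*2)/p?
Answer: -201499/174064 ≈ -1.1576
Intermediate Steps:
N(p) = 3/2 - 15/(2*p) (N(p) = 3/2 + ((-13 - 1*2)/p)/2 = 3/2 + ((-13 - 2)/p)/2 = 3/2 + (-15/p)/2 = 3/2 - 15/(2*p))
D(H) = 2*H*(-26 + H) (D(H) = (2*H)*(-26 + H) = 2*H*(-26 + H))
T(n) = n**2 + 27*n/13 + 2*n*(-26 + n) (T(n) = (n**2 + ((3/2)*(-5 - 13)/(-13))*n) + 2*n*(-26 + n) = (n**2 + ((3/2)*(-1/13)*(-18))*n) + 2*n*(-26 + n) = (n**2 + 27*n/13) + 2*n*(-26 + n) = n**2 + 27*n/13 + 2*n*(-26 + n))
(T(13) - 201357)/(-164009 + 338073) = ((1/13)*13*(-649 + 39*13) - 201357)/(-164009 + 338073) = ((1/13)*13*(-649 + 507) - 201357)/174064 = ((1/13)*13*(-142) - 201357)*(1/174064) = (-142 - 201357)*(1/174064) = -201499*1/174064 = -201499/174064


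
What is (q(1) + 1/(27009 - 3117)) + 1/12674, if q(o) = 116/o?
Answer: 17562836347/151403604 ≈ 116.00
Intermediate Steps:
(q(1) + 1/(27009 - 3117)) + 1/12674 = (116/1 + 1/(27009 - 3117)) + 1/12674 = (116*1 + 1/23892) + 1/12674 = (116 + 1/23892) + 1/12674 = 2771473/23892 + 1/12674 = 17562836347/151403604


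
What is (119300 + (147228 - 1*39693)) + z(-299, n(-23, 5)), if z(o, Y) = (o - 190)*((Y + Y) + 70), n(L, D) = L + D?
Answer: 210209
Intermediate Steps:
n(L, D) = D + L
z(o, Y) = (-190 + o)*(70 + 2*Y) (z(o, Y) = (-190 + o)*(2*Y + 70) = (-190 + o)*(70 + 2*Y))
(119300 + (147228 - 1*39693)) + z(-299, n(-23, 5)) = (119300 + (147228 - 1*39693)) + (-13300 - 380*(5 - 23) + 70*(-299) + 2*(5 - 23)*(-299)) = (119300 + (147228 - 39693)) + (-13300 - 380*(-18) - 20930 + 2*(-18)*(-299)) = (119300 + 107535) + (-13300 + 6840 - 20930 + 10764) = 226835 - 16626 = 210209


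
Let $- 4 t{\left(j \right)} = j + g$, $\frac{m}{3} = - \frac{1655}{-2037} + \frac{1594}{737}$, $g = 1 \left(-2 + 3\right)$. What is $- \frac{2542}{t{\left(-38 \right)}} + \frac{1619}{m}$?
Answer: $- \frac{15440698815}{165268381} \approx -93.428$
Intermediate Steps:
$g = 1$ ($g = 1 \cdot 1 = 1$)
$m = \frac{4466713}{500423}$ ($m = 3 \left(- \frac{1655}{-2037} + \frac{1594}{737}\right) = 3 \left(\left(-1655\right) \left(- \frac{1}{2037}\right) + 1594 \cdot \frac{1}{737}\right) = 3 \left(\frac{1655}{2037} + \frac{1594}{737}\right) = 3 \cdot \frac{4466713}{1501269} = \frac{4466713}{500423} \approx 8.9259$)
$t{\left(j \right)} = - \frac{1}{4} - \frac{j}{4}$ ($t{\left(j \right)} = - \frac{j + 1}{4} = - \frac{1 + j}{4} = - \frac{1}{4} - \frac{j}{4}$)
$- \frac{2542}{t{\left(-38 \right)}} + \frac{1619}{m} = - \frac{2542}{- \frac{1}{4} - - \frac{19}{2}} + \frac{1619}{\frac{4466713}{500423}} = - \frac{2542}{- \frac{1}{4} + \frac{19}{2}} + 1619 \cdot \frac{500423}{4466713} = - \frac{2542}{\frac{37}{4}} + \frac{810184837}{4466713} = \left(-2542\right) \frac{4}{37} + \frac{810184837}{4466713} = - \frac{10168}{37} + \frac{810184837}{4466713} = - \frac{15440698815}{165268381}$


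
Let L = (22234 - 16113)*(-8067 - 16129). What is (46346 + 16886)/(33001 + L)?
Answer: -4864/11390055 ≈ -0.00042704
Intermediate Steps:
L = -148103716 (L = 6121*(-24196) = -148103716)
(46346 + 16886)/(33001 + L) = (46346 + 16886)/(33001 - 148103716) = 63232/(-148070715) = 63232*(-1/148070715) = -4864/11390055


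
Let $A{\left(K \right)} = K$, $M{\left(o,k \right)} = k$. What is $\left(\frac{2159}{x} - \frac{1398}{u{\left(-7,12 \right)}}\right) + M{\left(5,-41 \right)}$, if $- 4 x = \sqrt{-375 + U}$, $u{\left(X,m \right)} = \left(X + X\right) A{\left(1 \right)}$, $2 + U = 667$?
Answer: $\frac{412}{7} - \frac{4318 \sqrt{290}}{145} \approx -448.27$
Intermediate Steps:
$U = 665$ ($U = -2 + 667 = 665$)
$u{\left(X,m \right)} = 2 X$ ($u{\left(X,m \right)} = \left(X + X\right) 1 = 2 X 1 = 2 X$)
$x = - \frac{\sqrt{290}}{4}$ ($x = - \frac{\sqrt{-375 + 665}}{4} = - \frac{\sqrt{290}}{4} \approx -4.2573$)
$\left(\frac{2159}{x} - \frac{1398}{u{\left(-7,12 \right)}}\right) + M{\left(5,-41 \right)} = \left(\frac{2159}{\left(- \frac{1}{4}\right) \sqrt{290}} - \frac{1398}{2 \left(-7\right)}\right) - 41 = \left(2159 \left(- \frac{2 \sqrt{290}}{145}\right) - \frac{1398}{-14}\right) - 41 = \left(- \frac{4318 \sqrt{290}}{145} - - \frac{699}{7}\right) - 41 = \left(- \frac{4318 \sqrt{290}}{145} + \frac{699}{7}\right) - 41 = \left(\frac{699}{7} - \frac{4318 \sqrt{290}}{145}\right) - 41 = \frac{412}{7} - \frac{4318 \sqrt{290}}{145}$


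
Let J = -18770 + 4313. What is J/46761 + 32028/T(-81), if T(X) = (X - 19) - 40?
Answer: -124973774/545545 ≈ -229.08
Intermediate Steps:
T(X) = -59 + X (T(X) = (-19 + X) - 40 = -59 + X)
J = -14457
J/46761 + 32028/T(-81) = -14457/46761 + 32028/(-59 - 81) = -14457*1/46761 + 32028/(-140) = -4819/15587 + 32028*(-1/140) = -4819/15587 - 8007/35 = -124973774/545545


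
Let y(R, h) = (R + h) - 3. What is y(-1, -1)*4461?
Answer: -22305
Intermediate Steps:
y(R, h) = -3 + R + h
y(-1, -1)*4461 = (-3 - 1 - 1)*4461 = -5*4461 = -22305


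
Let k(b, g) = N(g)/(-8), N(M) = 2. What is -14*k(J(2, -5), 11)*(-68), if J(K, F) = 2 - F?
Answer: -238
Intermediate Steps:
k(b, g) = -¼ (k(b, g) = 2/(-8) = 2*(-⅛) = -¼)
-14*k(J(2, -5), 11)*(-68) = -14*(-¼)*(-68) = (7/2)*(-68) = -238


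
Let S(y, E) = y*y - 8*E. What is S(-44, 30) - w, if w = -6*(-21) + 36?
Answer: 1534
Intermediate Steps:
S(y, E) = y² - 8*E
w = 162 (w = 126 + 36 = 162)
S(-44, 30) - w = ((-44)² - 8*30) - 1*162 = (1936 - 240) - 162 = 1696 - 162 = 1534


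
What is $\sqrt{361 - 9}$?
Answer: $4 \sqrt{22} \approx 18.762$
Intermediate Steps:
$\sqrt{361 - 9} = \sqrt{352} = 4 \sqrt{22}$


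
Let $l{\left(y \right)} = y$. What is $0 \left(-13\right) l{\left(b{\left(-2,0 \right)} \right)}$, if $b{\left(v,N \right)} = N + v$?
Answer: $0$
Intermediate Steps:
$0 \left(-13\right) l{\left(b{\left(-2,0 \right)} \right)} = 0 \left(-13\right) \left(0 - 2\right) = 0 \left(-2\right) = 0$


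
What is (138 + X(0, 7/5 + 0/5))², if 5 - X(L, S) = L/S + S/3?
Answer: 4571044/225 ≈ 20316.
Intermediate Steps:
X(L, S) = 5 - S/3 - L/S (X(L, S) = 5 - (L/S + S/3) = 5 - (S/3 + L/S) = 5 + (-S/3 - L/S) = 5 - S/3 - L/S)
(138 + X(0, 7/5 + 0/5))² = (138 + (5 - (7/5 + 0/5)/3 - 1*0/(7/5 + 0/5)))² = (138 + (5 - (7*(⅕) + 0*(⅕))/3 - 1*0/(7*(⅕) + 0*(⅕))))² = (138 + (5 - (7/5 + 0)/3 - 1*0/(7/5 + 0)))² = (138 + (5 - ⅓*7/5 - 1*0/7/5))² = (138 + (5 - 7/15 - 1*0*5/7))² = (138 + (5 - 7/15 + 0))² = (138 + 68/15)² = (2138/15)² = 4571044/225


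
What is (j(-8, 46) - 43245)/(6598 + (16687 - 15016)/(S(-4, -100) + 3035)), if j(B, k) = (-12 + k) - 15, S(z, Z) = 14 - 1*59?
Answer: -129245740/19729691 ≈ -6.5508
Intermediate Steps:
S(z, Z) = -45 (S(z, Z) = 14 - 59 = -45)
j(B, k) = -27 + k
(j(-8, 46) - 43245)/(6598 + (16687 - 15016)/(S(-4, -100) + 3035)) = ((-27 + 46) - 43245)/(6598 + (16687 - 15016)/(-45 + 3035)) = (19 - 43245)/(6598 + 1671/2990) = -43226/(6598 + 1671*(1/2990)) = -43226/(6598 + 1671/2990) = -43226/19729691/2990 = -43226*2990/19729691 = -129245740/19729691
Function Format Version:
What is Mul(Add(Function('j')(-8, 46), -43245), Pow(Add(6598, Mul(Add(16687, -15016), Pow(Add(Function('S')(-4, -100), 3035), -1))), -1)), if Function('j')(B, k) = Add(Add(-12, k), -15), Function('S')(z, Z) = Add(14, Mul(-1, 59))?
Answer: Rational(-129245740, 19729691) ≈ -6.5508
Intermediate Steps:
Function('S')(z, Z) = -45 (Function('S')(z, Z) = Add(14, -59) = -45)
Function('j')(B, k) = Add(-27, k)
Mul(Add(Function('j')(-8, 46), -43245), Pow(Add(6598, Mul(Add(16687, -15016), Pow(Add(Function('S')(-4, -100), 3035), -1))), -1)) = Mul(Add(Add(-27, 46), -43245), Pow(Add(6598, Mul(Add(16687, -15016), Pow(Add(-45, 3035), -1))), -1)) = Mul(Add(19, -43245), Pow(Add(6598, Mul(1671, Pow(2990, -1))), -1)) = Mul(-43226, Pow(Add(6598, Mul(1671, Rational(1, 2990))), -1)) = Mul(-43226, Pow(Add(6598, Rational(1671, 2990)), -1)) = Mul(-43226, Pow(Rational(19729691, 2990), -1)) = Mul(-43226, Rational(2990, 19729691)) = Rational(-129245740, 19729691)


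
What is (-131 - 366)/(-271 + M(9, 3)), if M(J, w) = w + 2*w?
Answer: 497/262 ≈ 1.8969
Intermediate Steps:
M(J, w) = 3*w
(-131 - 366)/(-271 + M(9, 3)) = (-131 - 366)/(-271 + 3*3) = -497/(-271 + 9) = -497/(-262) = -497*(-1/262) = 497/262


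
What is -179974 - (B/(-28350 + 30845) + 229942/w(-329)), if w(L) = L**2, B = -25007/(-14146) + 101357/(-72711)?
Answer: -9998641764688760451755/55555378761251754 ≈ -1.7998e+5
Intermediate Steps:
B = 384487855/1028569806 (B = -25007*(-1/14146) + 101357*(-1/72711) = 25007/14146 - 101357/72711 = 384487855/1028569806 ≈ 0.37381)
-179974 - (B/(-28350 + 30845) + 229942/w(-329)) = -179974 - (384487855/(1028569806*(-28350 + 30845)) + 229942/((-329)**2)) = -179974 - ((384487855/1028569806)/2495 + 229942/108241) = -179974 - ((384487855/1028569806)*(1/2495) + 229942*(1/108241)) = -179974 - (76897571/513256333194 + 229942/108241) = -179974 - 1*118027511237277359/55555378761251754 = -179974 - 118027511237277359/55555378761251754 = -9998641764688760451755/55555378761251754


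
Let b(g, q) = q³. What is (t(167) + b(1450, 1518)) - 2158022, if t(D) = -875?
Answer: 3495804935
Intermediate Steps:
(t(167) + b(1450, 1518)) - 2158022 = (-875 + 1518³) - 2158022 = (-875 + 3497963832) - 2158022 = 3497962957 - 2158022 = 3495804935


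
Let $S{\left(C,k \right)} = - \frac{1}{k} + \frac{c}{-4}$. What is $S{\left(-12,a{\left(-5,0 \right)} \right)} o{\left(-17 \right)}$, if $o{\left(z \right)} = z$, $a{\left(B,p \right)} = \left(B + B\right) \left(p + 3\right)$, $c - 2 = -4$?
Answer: $- \frac{136}{15} \approx -9.0667$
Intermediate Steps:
$c = -2$ ($c = 2 - 4 = -2$)
$a{\left(B,p \right)} = 2 B \left(3 + p\right)$
$S{\left(C,k \right)} = \frac{1}{2} - \frac{1}{k}$ ($S{\left(C,k \right)} = - \frac{1}{k} - \frac{2}{-4} = - \frac{1}{k} - - \frac{1}{2} = - \frac{1}{k} + \frac{1}{2} = \frac{1}{2} - \frac{1}{k}$)
$S{\left(-12,a{\left(-5,0 \right)} \right)} o{\left(-17 \right)} = \frac{-2 + 2 \left(-5\right) \left(3 + 0\right)}{2 \cdot 2 \left(-5\right) \left(3 + 0\right)} \left(-17\right) = \frac{-2 + 2 \left(-5\right) 3}{2 \cdot 2 \left(-5\right) 3} \left(-17\right) = \frac{-2 - 30}{2 \left(-30\right)} \left(-17\right) = \frac{1}{2} \left(- \frac{1}{30}\right) \left(-32\right) \left(-17\right) = \frac{8}{15} \left(-17\right) = - \frac{136}{15}$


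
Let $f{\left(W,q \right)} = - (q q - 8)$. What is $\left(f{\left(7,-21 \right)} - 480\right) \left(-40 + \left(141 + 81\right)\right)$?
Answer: $-166166$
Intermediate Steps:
$f{\left(W,q \right)} = 8 - q^{2}$ ($f{\left(W,q \right)} = - (q^{2} - 8) = - (-8 + q^{2}) = 8 - q^{2}$)
$\left(f{\left(7,-21 \right)} - 480\right) \left(-40 + \left(141 + 81\right)\right) = \left(\left(8 - \left(-21\right)^{2}\right) - 480\right) \left(-40 + \left(141 + 81\right)\right) = \left(\left(8 - 441\right) - 480\right) \left(-40 + 222\right) = \left(\left(8 - 441\right) - 480\right) 182 = \left(-433 - 480\right) 182 = \left(-913\right) 182 = -166166$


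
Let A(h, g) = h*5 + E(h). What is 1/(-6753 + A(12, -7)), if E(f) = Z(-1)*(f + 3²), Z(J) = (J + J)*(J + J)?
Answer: -1/6609 ≈ -0.00015131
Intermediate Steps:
Z(J) = 4*J² (Z(J) = (2*J)*(2*J) = 4*J²)
E(f) = 36 + 4*f (E(f) = (4*(-1)²)*(f + 3²) = (4*1)*(f + 9) = 4*(9 + f) = 36 + 4*f)
A(h, g) = 36 + 9*h (A(h, g) = h*5 + (36 + 4*h) = 5*h + (36 + 4*h) = 36 + 9*h)
1/(-6753 + A(12, -7)) = 1/(-6753 + (36 + 9*12)) = 1/(-6753 + (36 + 108)) = 1/(-6753 + 144) = 1/(-6609) = -1/6609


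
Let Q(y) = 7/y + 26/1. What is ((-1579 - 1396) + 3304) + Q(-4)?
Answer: 1413/4 ≈ 353.25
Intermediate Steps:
Q(y) = 26 + 7/y (Q(y) = 7/y + 26*1 = 7/y + 26 = 26 + 7/y)
((-1579 - 1396) + 3304) + Q(-4) = ((-1579 - 1396) + 3304) + (26 + 7/(-4)) = (-2975 + 3304) + (26 + 7*(-¼)) = 329 + (26 - 7/4) = 329 + 97/4 = 1413/4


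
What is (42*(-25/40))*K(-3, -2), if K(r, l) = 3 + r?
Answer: 0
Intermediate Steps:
(42*(-25/40))*K(-3, -2) = (42*(-25/40))*(3 - 3) = (42*(-25*1/40))*0 = (42*(-5/8))*0 = -105/4*0 = 0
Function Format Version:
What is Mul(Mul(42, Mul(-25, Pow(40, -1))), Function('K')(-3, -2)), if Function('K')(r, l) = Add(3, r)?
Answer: 0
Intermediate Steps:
Mul(Mul(42, Mul(-25, Pow(40, -1))), Function('K')(-3, -2)) = Mul(Mul(42, Mul(-25, Pow(40, -1))), Add(3, -3)) = Mul(Mul(42, Mul(-25, Rational(1, 40))), 0) = Mul(Mul(42, Rational(-5, 8)), 0) = Mul(Rational(-105, 4), 0) = 0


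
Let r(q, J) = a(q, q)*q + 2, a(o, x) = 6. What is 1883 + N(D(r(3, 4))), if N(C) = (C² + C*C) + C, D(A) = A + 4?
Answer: 3059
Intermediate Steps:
r(q, J) = 2 + 6*q (r(q, J) = 6*q + 2 = 2 + 6*q)
D(A) = 4 + A
N(C) = C + 2*C² (N(C) = (C² + C²) + C = 2*C² + C = C + 2*C²)
1883 + N(D(r(3, 4))) = 1883 + (4 + (2 + 6*3))*(1 + 2*(4 + (2 + 6*3))) = 1883 + (4 + (2 + 18))*(1 + 2*(4 + (2 + 18))) = 1883 + (4 + 20)*(1 + 2*(4 + 20)) = 1883 + 24*(1 + 2*24) = 1883 + 24*(1 + 48) = 1883 + 24*49 = 1883 + 1176 = 3059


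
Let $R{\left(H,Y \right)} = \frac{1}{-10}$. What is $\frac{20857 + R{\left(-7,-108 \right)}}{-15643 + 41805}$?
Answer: $\frac{208569}{261620} \approx 0.79722$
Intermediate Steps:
$R{\left(H,Y \right)} = - \frac{1}{10}$
$\frac{20857 + R{\left(-7,-108 \right)}}{-15643 + 41805} = \frac{20857 - \frac{1}{10}}{-15643 + 41805} = \frac{208569}{10 \cdot 26162} = \frac{208569}{10} \cdot \frac{1}{26162} = \frac{208569}{261620}$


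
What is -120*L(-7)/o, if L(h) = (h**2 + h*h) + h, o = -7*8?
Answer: 195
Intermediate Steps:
o = -56
L(h) = h + 2*h**2 (L(h) = (h**2 + h**2) + h = 2*h**2 + h = h + 2*h**2)
-120*L(-7)/o = -120*(-7*(1 + 2*(-7)))/(-56) = -120*(-7*(1 - 14))*(-1)/56 = -120*(-7*(-13))*(-1)/56 = -10920*(-1)/56 = -120*(-13/8) = 195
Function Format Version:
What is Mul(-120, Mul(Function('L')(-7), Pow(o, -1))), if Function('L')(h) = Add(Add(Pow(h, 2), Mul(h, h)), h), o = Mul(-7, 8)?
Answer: 195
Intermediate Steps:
o = -56
Function('L')(h) = Add(h, Mul(2, Pow(h, 2))) (Function('L')(h) = Add(Add(Pow(h, 2), Pow(h, 2)), h) = Add(Mul(2, Pow(h, 2)), h) = Add(h, Mul(2, Pow(h, 2))))
Mul(-120, Mul(Function('L')(-7), Pow(o, -1))) = Mul(-120, Mul(Mul(-7, Add(1, Mul(2, -7))), Pow(-56, -1))) = Mul(-120, Mul(Mul(-7, Add(1, -14)), Rational(-1, 56))) = Mul(-120, Mul(Mul(-7, -13), Rational(-1, 56))) = Mul(-120, Mul(91, Rational(-1, 56))) = Mul(-120, Rational(-13, 8)) = 195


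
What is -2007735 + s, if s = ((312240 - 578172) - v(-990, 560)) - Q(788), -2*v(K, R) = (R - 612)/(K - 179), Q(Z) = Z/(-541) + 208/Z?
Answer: -283272639231593/124588513 ≈ -2.2737e+6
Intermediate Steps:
Q(Z) = 208/Z - Z/541 (Q(Z) = Z*(-1/541) + 208/Z = -Z/541 + 208/Z = 208/Z - Z/541)
v(K, R) = -(-612 + R)/(2*(-179 + K)) (v(K, R) = -(R - 612)/(2*(K - 179)) = -(-612 + R)/(2*(-179 + K)))
s = -33131921083538/124588513 (s = ((312240 - 578172) - (612 - 1*560)/(2*(-179 - 990))) - (208/788 - 1/541*788) = (-265932 - (612 - 560)/(2*(-1169))) - (208*(1/788) - 788/541) = (-265932 - (-1)*52/(2*1169)) - (52/197 - 788/541) = (-265932 - 1*(-26/1169)) - 1*(-127104/106577) = (-265932 + 26/1169) + 127104/106577 = -310874482/1169 + 127104/106577 = -33131921083538/124588513 ≈ -2.6593e+5)
-2007735 + s = -2007735 - 33131921083538/124588513 = -283272639231593/124588513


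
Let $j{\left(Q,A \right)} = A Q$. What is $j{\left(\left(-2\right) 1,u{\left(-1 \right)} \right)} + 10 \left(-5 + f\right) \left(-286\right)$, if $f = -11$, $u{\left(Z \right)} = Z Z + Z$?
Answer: $45760$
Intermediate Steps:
$u{\left(Z \right)} = Z + Z^{2}$ ($u{\left(Z \right)} = Z^{2} + Z = Z + Z^{2}$)
$j{\left(\left(-2\right) 1,u{\left(-1 \right)} \right)} + 10 \left(-5 + f\right) \left(-286\right) = - (1 - 1) \left(\left(-2\right) 1\right) + 10 \left(-5 - 11\right) \left(-286\right) = \left(-1\right) 0 \left(-2\right) + 10 \left(-16\right) \left(-286\right) = 0 \left(-2\right) - -45760 = 0 + 45760 = 45760$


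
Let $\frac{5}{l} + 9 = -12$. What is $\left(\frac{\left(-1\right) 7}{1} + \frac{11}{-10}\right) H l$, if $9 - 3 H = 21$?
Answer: $- \frac{54}{7} \approx -7.7143$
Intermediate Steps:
$H = -4$ ($H = 3 - 7 = -4$)
$l = - \frac{5}{21}$ ($l = \frac{5}{-9 - 12} = \frac{5}{-21} = 5 \left(- \frac{1}{21}\right) = - \frac{5}{21} \approx -0.2381$)
$\left(\frac{\left(-1\right) 7}{1} + \frac{11}{-10}\right) H l = \left(\frac{\left(-1\right) 7}{1} + \frac{11}{-10}\right) \left(-4\right) \left(- \frac{5}{21}\right) = \left(\left(-7\right) 1 + 11 \left(- \frac{1}{10}\right)\right) \left(-4\right) \left(- \frac{5}{21}\right) = \left(-7 - \frac{11}{10}\right) \left(-4\right) \left(- \frac{5}{21}\right) = \left(- \frac{81}{10}\right) \left(-4\right) \left(- \frac{5}{21}\right) = \frac{162}{5} \left(- \frac{5}{21}\right) = - \frac{54}{7}$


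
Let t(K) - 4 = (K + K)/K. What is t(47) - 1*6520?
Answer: -6514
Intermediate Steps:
t(K) = 6 (t(K) = 4 + (K + K)/K = 4 + (2*K)/K = 4 + 2 = 6)
t(47) - 1*6520 = 6 - 1*6520 = 6 - 6520 = -6514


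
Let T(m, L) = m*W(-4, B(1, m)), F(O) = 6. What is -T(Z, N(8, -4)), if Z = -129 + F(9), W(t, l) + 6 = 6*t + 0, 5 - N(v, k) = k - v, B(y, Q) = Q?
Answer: -3690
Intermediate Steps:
N(v, k) = 5 + v - k (N(v, k) = 5 - (k - v) = 5 + (v - k) = 5 + v - k)
W(t, l) = -6 + 6*t (W(t, l) = -6 + (6*t + 0) = -6 + 6*t)
Z = -123 (Z = -129 + 6 = -123)
T(m, L) = -30*m (T(m, L) = m*(-6 + 6*(-4)) = m*(-6 - 24) = m*(-30) = -30*m)
-T(Z, N(8, -4)) = -(-30)*(-123) = -1*3690 = -3690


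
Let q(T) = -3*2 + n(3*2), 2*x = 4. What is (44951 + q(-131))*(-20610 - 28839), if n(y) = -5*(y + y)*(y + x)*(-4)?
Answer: -2317427385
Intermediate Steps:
x = 2 (x = (½)*4 = 2)
n(y) = 40*y*(2 + y) (n(y) = -5*(y + y)*(y + 2)*(-4) = -5*2*y*(2 + y)*(-4) = -10*y*(2 + y)*(-4) = 40*y*(2 + y))
q(T) = 1914 (q(T) = -3*2 + 40*(3*2)*(2 + 3*2) = -6 + 40*6*(2 + 6) = -6 + 40*6*8 = -6 + 1920 = 1914)
(44951 + q(-131))*(-20610 - 28839) = (44951 + 1914)*(-20610 - 28839) = 46865*(-49449) = -2317427385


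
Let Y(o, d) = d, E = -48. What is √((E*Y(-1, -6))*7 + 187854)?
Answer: √189870 ≈ 435.74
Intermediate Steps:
√((E*Y(-1, -6))*7 + 187854) = √(-48*(-6)*7 + 187854) = √(288*7 + 187854) = √(2016 + 187854) = √189870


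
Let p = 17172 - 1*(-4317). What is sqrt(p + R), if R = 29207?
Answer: 2*sqrt(12674) ≈ 225.16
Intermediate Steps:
p = 21489 (p = 17172 + 4317 = 21489)
sqrt(p + R) = sqrt(21489 + 29207) = sqrt(50696) = 2*sqrt(12674)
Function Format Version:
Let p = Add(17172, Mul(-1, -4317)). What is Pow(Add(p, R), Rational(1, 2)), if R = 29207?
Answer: Mul(2, Pow(12674, Rational(1, 2))) ≈ 225.16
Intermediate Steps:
p = 21489 (p = Add(17172, 4317) = 21489)
Pow(Add(p, R), Rational(1, 2)) = Pow(Add(21489, 29207), Rational(1, 2)) = Pow(50696, Rational(1, 2)) = Mul(2, Pow(12674, Rational(1, 2)))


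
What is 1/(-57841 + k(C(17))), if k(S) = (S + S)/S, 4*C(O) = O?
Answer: -1/57839 ≈ -1.7289e-5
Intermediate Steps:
C(O) = O/4
k(S) = 2 (k(S) = (2*S)/S = 2)
1/(-57841 + k(C(17))) = 1/(-57841 + 2) = 1/(-57839) = -1/57839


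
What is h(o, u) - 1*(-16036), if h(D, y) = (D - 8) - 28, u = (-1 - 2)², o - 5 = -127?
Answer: 15878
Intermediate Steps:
o = -122 (o = 5 - 127 = -122)
u = 9 (u = (-3)² = 9)
h(D, y) = -36 + D (h(D, y) = (-8 + D) - 28 = -36 + D)
h(o, u) - 1*(-16036) = (-36 - 122) - 1*(-16036) = -158 + 16036 = 15878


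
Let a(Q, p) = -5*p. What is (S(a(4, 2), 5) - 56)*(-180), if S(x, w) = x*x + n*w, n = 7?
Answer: -14220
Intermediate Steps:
S(x, w) = x² + 7*w (S(x, w) = x*x + 7*w = x² + 7*w)
(S(a(4, 2), 5) - 56)*(-180) = (((-5*2)² + 7*5) - 56)*(-180) = (((-10)² + 35) - 56)*(-180) = ((100 + 35) - 56)*(-180) = (135 - 56)*(-180) = 79*(-180) = -14220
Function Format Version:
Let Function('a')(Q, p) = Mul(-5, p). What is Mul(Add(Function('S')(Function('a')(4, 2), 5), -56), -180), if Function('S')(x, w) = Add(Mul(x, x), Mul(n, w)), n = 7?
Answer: -14220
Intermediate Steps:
Function('S')(x, w) = Add(Pow(x, 2), Mul(7, w)) (Function('S')(x, w) = Add(Mul(x, x), Mul(7, w)) = Add(Pow(x, 2), Mul(7, w)))
Mul(Add(Function('S')(Function('a')(4, 2), 5), -56), -180) = Mul(Add(Add(Pow(Mul(-5, 2), 2), Mul(7, 5)), -56), -180) = Mul(Add(Add(Pow(-10, 2), 35), -56), -180) = Mul(Add(Add(100, 35), -56), -180) = Mul(Add(135, -56), -180) = Mul(79, -180) = -14220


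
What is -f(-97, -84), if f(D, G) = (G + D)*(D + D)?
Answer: -35114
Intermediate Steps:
f(D, G) = 2*D*(D + G) (f(D, G) = (D + G)*(2*D) = 2*D*(D + G))
-f(-97, -84) = -2*(-97)*(-97 - 84) = -2*(-97)*(-181) = -1*35114 = -35114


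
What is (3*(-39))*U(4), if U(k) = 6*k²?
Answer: -11232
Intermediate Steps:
(3*(-39))*U(4) = (3*(-39))*(6*4²) = -702*16 = -117*96 = -11232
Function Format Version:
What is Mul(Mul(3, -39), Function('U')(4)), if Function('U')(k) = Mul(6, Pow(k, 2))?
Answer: -11232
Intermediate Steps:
Mul(Mul(3, -39), Function('U')(4)) = Mul(Mul(3, -39), Mul(6, Pow(4, 2))) = Mul(-117, Mul(6, 16)) = Mul(-117, 96) = -11232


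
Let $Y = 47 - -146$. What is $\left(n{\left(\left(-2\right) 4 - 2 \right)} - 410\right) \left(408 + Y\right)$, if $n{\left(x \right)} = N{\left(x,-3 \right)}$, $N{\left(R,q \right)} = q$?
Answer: $-248213$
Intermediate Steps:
$n{\left(x \right)} = -3$
$Y = 193$ ($Y = 47 + 146 = 193$)
$\left(n{\left(\left(-2\right) 4 - 2 \right)} - 410\right) \left(408 + Y\right) = \left(-3 - 410\right) \left(408 + 193\right) = \left(-413\right) 601 = -248213$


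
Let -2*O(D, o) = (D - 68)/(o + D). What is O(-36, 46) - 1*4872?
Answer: -24334/5 ≈ -4866.8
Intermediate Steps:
O(D, o) = -(-68 + D)/(2*(D + o)) (O(D, o) = -(D - 68)/(2*(o + D)) = -(-68 + D)/(2*(D + o)))
O(-36, 46) - 1*4872 = (34 - 1/2*(-36))/(-36 + 46) - 1*4872 = (34 + 18)/10 - 4872 = (1/10)*52 - 4872 = 26/5 - 4872 = -24334/5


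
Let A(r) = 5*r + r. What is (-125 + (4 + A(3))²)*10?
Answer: 3590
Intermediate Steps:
A(r) = 6*r
(-125 + (4 + A(3))²)*10 = (-125 + (4 + 6*3)²)*10 = (-125 + (4 + 18)²)*10 = (-125 + 22²)*10 = (-125 + 484)*10 = 359*10 = 3590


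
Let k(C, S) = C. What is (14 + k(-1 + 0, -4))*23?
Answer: 299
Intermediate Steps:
(14 + k(-1 + 0, -4))*23 = (14 + (-1 + 0))*23 = (14 - 1)*23 = 13*23 = 299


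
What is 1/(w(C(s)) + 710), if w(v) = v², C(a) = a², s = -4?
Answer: 1/966 ≈ 0.0010352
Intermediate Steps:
1/(w(C(s)) + 710) = 1/(((-4)²)² + 710) = 1/(16² + 710) = 1/(256 + 710) = 1/966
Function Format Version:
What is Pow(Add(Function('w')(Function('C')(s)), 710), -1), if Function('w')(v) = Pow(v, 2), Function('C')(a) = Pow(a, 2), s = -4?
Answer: Rational(1, 966) ≈ 0.0010352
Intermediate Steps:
Pow(Add(Function('w')(Function('C')(s)), 710), -1) = Pow(Add(Pow(Pow(-4, 2), 2), 710), -1) = Pow(Add(Pow(16, 2), 710), -1) = Pow(Add(256, 710), -1) = Pow(966, -1) = Rational(1, 966)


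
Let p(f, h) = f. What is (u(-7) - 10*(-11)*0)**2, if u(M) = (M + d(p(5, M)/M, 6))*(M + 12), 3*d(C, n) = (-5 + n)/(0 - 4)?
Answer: 180625/144 ≈ 1254.3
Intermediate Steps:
d(C, n) = 5/12 - n/12 (d(C, n) = ((-5 + n)/(0 - 4))/3 = ((-5 + n)/(-4))/3 = ((-5 + n)*(-1/4))/3 = (5/4 - n/4)/3 = 5/12 - n/12)
u(M) = (12 + M)*(-1/12 + M) (u(M) = (M + (5/12 - 1/12*6))*(M + 12) = (M + (5/12 - 1/2))*(12 + M) = (M - 1/12)*(12 + M) = (-1/12 + M)*(12 + M) = (12 + M)*(-1/12 + M))
(u(-7) - 10*(-11)*0)**2 = ((-1 + (-7)**2 + (143/12)*(-7)) - 10*(-11)*0)**2 = ((-1 + 49 - 1001/12) + 110*0)**2 = (-425/12 + 0)**2 = (-425/12)**2 = 180625/144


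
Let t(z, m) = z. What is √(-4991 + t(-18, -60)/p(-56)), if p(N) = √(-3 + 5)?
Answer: √(-4991 - 9*√2) ≈ 70.737*I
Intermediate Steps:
p(N) = √2
√(-4991 + t(-18, -60)/p(-56)) = √(-4991 - 18*√2/2) = √(-4991 - 9*√2)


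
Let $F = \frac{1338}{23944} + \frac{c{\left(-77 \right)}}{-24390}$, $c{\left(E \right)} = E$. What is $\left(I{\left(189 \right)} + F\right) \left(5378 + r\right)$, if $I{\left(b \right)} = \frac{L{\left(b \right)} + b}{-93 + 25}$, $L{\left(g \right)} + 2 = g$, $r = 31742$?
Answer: $- \frac{25199530699456}{124098759} \approx -2.0306 \cdot 10^{5}$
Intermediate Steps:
$L{\left(g \right)} = -2 + g$
$F = \frac{8619377}{145998540}$ ($F = \frac{1338}{23944} - \frac{77}{-24390} = 1338 \cdot \frac{1}{23944} - - \frac{77}{24390} = \frac{669}{11972} + \frac{77}{24390} = \frac{8619377}{145998540} \approx 0.059037$)
$I{\left(b \right)} = \frac{1}{34} - \frac{b}{34}$ ($I{\left(b \right)} = \frac{\left(-2 + b\right) + b}{-93 + 25} = \frac{-2 + 2 b}{-68} = \left(-2 + 2 b\right) \left(- \frac{1}{68}\right) = \frac{1}{34} - \frac{b}{34}$)
$\left(I{\left(189 \right)} + F\right) \left(5378 + r\right) = \left(\left(\frac{1}{34} - \frac{189}{34}\right) + \frac{8619377}{145998540}\right) \left(5378 + 31742\right) = \left(\left(\frac{1}{34} - \frac{189}{34}\right) + \frac{8619377}{145998540}\right) 37120 = \left(- \frac{94}{17} + \frac{8619377}{145998540}\right) 37120 = \left(- \frac{13577333351}{2481975180}\right) 37120 = - \frac{25199530699456}{124098759}$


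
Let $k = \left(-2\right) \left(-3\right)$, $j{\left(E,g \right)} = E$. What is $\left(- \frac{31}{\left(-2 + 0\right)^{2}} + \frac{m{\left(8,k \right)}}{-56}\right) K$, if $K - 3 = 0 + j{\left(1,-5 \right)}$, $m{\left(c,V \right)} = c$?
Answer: $- \frac{221}{7} \approx -31.571$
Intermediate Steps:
$k = 6$
$K = 4$ ($K = 3 + \left(0 + 1\right) = 3 + 1 = 4$)
$\left(- \frac{31}{\left(-2 + 0\right)^{2}} + \frac{m{\left(8,k \right)}}{-56}\right) K = \left(- \frac{31}{\left(-2 + 0\right)^{2}} + \frac{8}{-56}\right) 4 = \left(- \frac{31}{\left(-2\right)^{2}} + 8 \left(- \frac{1}{56}\right)\right) 4 = \left(- \frac{31}{4} - \frac{1}{7}\right) 4 = \left(- \frac{221}{28}\right) 4 = - \frac{221}{7}$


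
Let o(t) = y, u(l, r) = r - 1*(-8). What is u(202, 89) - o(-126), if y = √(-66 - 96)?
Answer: 97 - 9*I*√2 ≈ 97.0 - 12.728*I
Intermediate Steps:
u(l, r) = 8 + r (u(l, r) = r + 8 = 8 + r)
y = 9*I*√2 (y = √(-162) = 9*I*√2 ≈ 12.728*I)
o(t) = 9*I*√2
u(202, 89) - o(-126) = (8 + 89) - 9*I*√2 = 97 - 9*I*√2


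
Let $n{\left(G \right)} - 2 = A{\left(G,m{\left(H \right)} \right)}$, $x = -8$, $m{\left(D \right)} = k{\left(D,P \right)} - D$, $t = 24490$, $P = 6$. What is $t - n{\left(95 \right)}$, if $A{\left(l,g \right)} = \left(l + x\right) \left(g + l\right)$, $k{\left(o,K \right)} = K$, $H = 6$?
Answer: $16223$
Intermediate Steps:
$m{\left(D \right)} = 6 - D$
$A{\left(l,g \right)} = \left(-8 + l\right) \left(g + l\right)$ ($A{\left(l,g \right)} = \left(l - 8\right) \left(g + l\right) = \left(-8 + l\right) \left(g + l\right)$)
$n{\left(G \right)} = 2 + G^{2} - 8 G$ ($n{\left(G \right)} = 2 + \left(G^{2} - 8 \left(6 - 6\right) - 8 G + \left(6 - 6\right) G\right) = 2 + \left(G^{2} - 0 - 8 G + 0 G\right) = 2 + \left(G^{2} + 0 - 8 G + 0\right) = 2 + \left(G^{2} - 8 G\right) = 2 + G^{2} - 8 G$)
$t - n{\left(95 \right)} = 24490 - \left(2 + 95^{2} - 760\right) = 24490 - \left(2 + 9025 - 760\right) = 24490 - 8267 = 16223$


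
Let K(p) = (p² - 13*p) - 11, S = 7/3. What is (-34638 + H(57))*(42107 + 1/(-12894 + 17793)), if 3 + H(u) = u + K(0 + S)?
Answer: -64273199724326/44091 ≈ -1.4577e+9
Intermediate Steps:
S = 7/3 (S = 7*(⅓) = 7/3 ≈ 2.3333)
K(p) = -11 + p² - 13*p
H(u) = -350/9 + u (H(u) = -3 + (u + (-11 + (0 + 7/3)² - 13*(0 + 7/3))) = -3 + (u + (-11 + (7/3)² - 13*7/3)) = -3 + (u + (-11 + 49/9 - 91/3)) = -3 + (u - 323/9) = -3 + (-323/9 + u) = -350/9 + u)
(-34638 + H(57))*(42107 + 1/(-12894 + 17793)) = (-34638 + (-350/9 + 57))*(42107 + 1/(-12894 + 17793)) = (-34638 + 163/9)*(42107 + 1/4899) = -311579*(42107 + 1/4899)/9 = -311579/9*206282194/4899 = -64273199724326/44091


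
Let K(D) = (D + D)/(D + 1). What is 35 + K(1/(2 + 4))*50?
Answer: 345/7 ≈ 49.286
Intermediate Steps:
K(D) = 2*D/(1 + D) (K(D) = (2*D)/(1 + D) = 2*D/(1 + D))
35 + K(1/(2 + 4))*50 = 35 + (2/((2 + 4)*(1 + 1/(2 + 4))))*50 = 35 + (2/(6*(1 + 1/6)))*50 = 35 + (2*(⅙)/(1 + ⅙))*50 = 35 + (2*(⅙)/(7/6))*50 = 35 + (2*(⅙)*(6/7))*50 = 35 + (2/7)*50 = 35 + 100/7 = 345/7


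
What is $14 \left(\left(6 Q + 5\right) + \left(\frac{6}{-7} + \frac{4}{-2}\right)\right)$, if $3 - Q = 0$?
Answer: $282$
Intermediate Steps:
$Q = 3$ ($Q = 3 - 0 = 3 + 0 = 3$)
$14 \left(\left(6 Q + 5\right) + \left(\frac{6}{-7} + \frac{4}{-2}\right)\right) = 14 \left(\left(6 \cdot 3 + 5\right) + \left(\frac{6}{-7} + \frac{4}{-2}\right)\right) = 14 \left(\left(18 + 5\right) + \left(6 \left(- \frac{1}{7}\right) + 4 \left(- \frac{1}{2}\right)\right)\right) = 14 \left(23 - \frac{20}{7}\right) = 14 \cdot \frac{141}{7} = 282$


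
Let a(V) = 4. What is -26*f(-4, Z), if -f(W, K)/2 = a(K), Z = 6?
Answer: 208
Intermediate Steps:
f(W, K) = -8 (f(W, K) = -2*4 = -8)
-26*f(-4, Z) = -26*(-8) = 208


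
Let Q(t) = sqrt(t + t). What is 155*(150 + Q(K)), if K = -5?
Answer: 23250 + 155*I*sqrt(10) ≈ 23250.0 + 490.15*I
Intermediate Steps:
Q(t) = sqrt(2)*sqrt(t) (Q(t) = sqrt(2*t) = sqrt(2)*sqrt(t))
155*(150 + Q(K)) = 155*(150 + sqrt(2)*sqrt(-5)) = 155*(150 + sqrt(2)*(I*sqrt(5))) = 155*(150 + I*sqrt(10)) = 23250 + 155*I*sqrt(10)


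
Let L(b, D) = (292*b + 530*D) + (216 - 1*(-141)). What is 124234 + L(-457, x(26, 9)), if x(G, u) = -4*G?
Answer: -63973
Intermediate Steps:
L(b, D) = 357 + 292*b + 530*D (L(b, D) = (292*b + 530*D) + (216 + 141) = (292*b + 530*D) + 357 = 357 + 292*b + 530*D)
124234 + L(-457, x(26, 9)) = 124234 + (357 + 292*(-457) + 530*(-4*26)) = 124234 + (357 - 133444 + 530*(-104)) = 124234 + (357 - 133444 - 55120) = 124234 - 188207 = -63973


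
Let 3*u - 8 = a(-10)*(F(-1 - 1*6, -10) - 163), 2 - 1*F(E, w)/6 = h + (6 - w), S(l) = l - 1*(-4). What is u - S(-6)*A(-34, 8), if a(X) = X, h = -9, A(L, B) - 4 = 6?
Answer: 666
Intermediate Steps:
S(l) = 4 + l (S(l) = l + 4 = 4 + l)
A(L, B) = 10 (A(L, B) = 4 + 6 = 10)
F(E, w) = 30 + 6*w (F(E, w) = 12 - 6*(-9 + (6 - w)) = 12 - 6*(-3 - w) = 12 + (18 + 6*w) = 30 + 6*w)
u = 646 (u = 8/3 + (-10*((30 + 6*(-10)) - 163))/3 = 8/3 + (-10*((30 - 60) - 163))/3 = 8/3 + (-10*(-30 - 163))/3 = 8/3 + (-10*(-193))/3 = 8/3 + (⅓)*1930 = 8/3 + 1930/3 = 646)
u - S(-6)*A(-34, 8) = 646 - (4 - 6)*10 = 646 - (-2)*10 = 646 - 1*(-20) = 646 + 20 = 666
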